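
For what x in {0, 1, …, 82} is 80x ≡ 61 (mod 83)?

35

80⁻¹ ≡ 55 (mod 83) because 80·55 = 4400 = 53·83 + 1.
So x ≡ 55·61 = 3355 ≡ 35 (mod 83).
Check: 80·35 = 2800 = 33·83 + 61.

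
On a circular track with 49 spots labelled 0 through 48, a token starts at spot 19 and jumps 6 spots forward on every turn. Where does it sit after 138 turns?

138·6 = 828.
Dividing 828 by 49 gives quotient 16 and remainder 44.
(19 + 44) mod 49 = 14.

14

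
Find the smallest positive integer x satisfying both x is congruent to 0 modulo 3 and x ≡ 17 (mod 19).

36

Since 19·1 ≡ 1 (mod 3), take x = 17 + 19·((0−17)·1 mod 3) = 17 + 19·1 = 36.
Check: 36 mod 3 = 0, 36 mod 19 = 17.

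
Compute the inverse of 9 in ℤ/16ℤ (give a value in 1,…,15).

9

16 = 1·9 + 7
9 = 1·7 + 2
7 = 3·2 + 1
2 = 2·1 + 0
Back-substituting gives 9·9 ≡ 1 (mod 16).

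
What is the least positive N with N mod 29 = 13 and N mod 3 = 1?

13

x ≡ 1 (mod 3) gives x ∈ {1, 4, 7, 10, 13}.
The first of these with x mod 29 = 13 is 13.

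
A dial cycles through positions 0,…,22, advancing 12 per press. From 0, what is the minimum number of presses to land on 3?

12⁻¹ ≡ 2 (mod 23) because 12·2 = 24 = 1·23 + 1.
So x ≡ 2·3 = 6 ≡ 6 (mod 23).
Check: 12·6 = 72 = 3·23 + 3.

6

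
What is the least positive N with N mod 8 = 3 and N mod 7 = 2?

51

x ≡ 2 (mod 7) gives x ∈ {2, 9, 16, 23, 30, 37, 44, 51}.
The first of these with x mod 8 = 3 is 51.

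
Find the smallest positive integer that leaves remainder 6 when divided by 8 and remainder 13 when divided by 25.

x ≡ 6 (mod 8) gives x ∈ {6, 14, 22, 30, 38}.
The first of these with x mod 25 = 13 is 38.

38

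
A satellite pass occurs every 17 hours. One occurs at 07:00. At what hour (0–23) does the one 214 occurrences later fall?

214·17 = 3638.
3638 − 151·24 = 14, so 3638 ≡ 14 (mod 24).
(7 + 14) mod 24 = 21.

21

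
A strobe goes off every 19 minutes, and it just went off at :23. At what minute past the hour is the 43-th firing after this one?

0

43·19 = 817.
817 − 13·60 = 37, so 817 ≡ 37 (mod 60).
(23 + 37) mod 60 = 0.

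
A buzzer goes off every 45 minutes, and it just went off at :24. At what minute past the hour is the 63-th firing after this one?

63·45 = 2835.
2835 − 47·60 = 15, so 2835 ≡ 15 (mod 60).
(24 + 15) mod 60 = 39.

39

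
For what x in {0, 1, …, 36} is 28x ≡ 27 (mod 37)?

34

28⁻¹ ≡ 4 (mod 37) because 28·4 = 112 = 3·37 + 1.
Multiplying both sides by 4: x ≡ 4·27 = 108 ≡ 34 (mod 37).
Check: 28·34 = 952 = 25·37 + 27.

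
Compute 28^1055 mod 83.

Successive squares of 28 mod 83: 28^1≡28, 28^2≡37, 28^4≡41, 28^8≡21, 28^16≡26, 28^32≡12, 28^64≡61, 28^128≡69, 28^256≡30, 28^512≡70, 28^1024≡3.
Since 1055 = 1 + 2 + 4 + 8 + 16 + 1024 in binary, 28^1055 ≡ 28·37·41·21·26·3 ≡ 25 (mod 83).

25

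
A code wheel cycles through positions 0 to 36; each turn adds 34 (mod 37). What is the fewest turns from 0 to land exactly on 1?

34·12 = 408 = 11·37 + 1, so 34⁻¹ ≡ 12 (mod 37).

12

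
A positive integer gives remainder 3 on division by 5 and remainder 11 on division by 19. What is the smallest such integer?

Since 19·4 ≡ 1 (mod 5), take x = 11 + 19·((3−11)·4 mod 5) = 11 + 19·3 = 68.
Check: 68 mod 5 = 3, 68 mod 19 = 11.

68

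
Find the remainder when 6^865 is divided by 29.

9

Successive squares of 6 mod 29: 6^1≡6, 6^2≡7, 6^4≡20, 6^8≡23, 6^16≡7, 6^32≡20, 6^64≡23, 6^128≡7, 6^256≡20, 6^512≡23.
Since 865 = 1 + 32 + 64 + 256 + 512 in binary, 6^865 ≡ 6·20·23·20·23 ≡ 9 (mod 29).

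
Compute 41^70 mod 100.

Successive squares of 41 mod 100: 41^1≡41, 41^2≡81, 41^4≡61, 41^8≡21, 41^16≡41, 41^32≡81, 41^64≡61.
70 = 2 + 4 + 64, so 41^70 ≡ 81·61·61 ≡ 1 (mod 100).

1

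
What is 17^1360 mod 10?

Last digits of 7^n: 7, 9, 3, 1 (period 4).
1360 leaves remainder 0 on division by 4, so 17^1360 ends in 1.

1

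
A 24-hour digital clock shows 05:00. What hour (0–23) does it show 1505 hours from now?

22

1505 mod 24 = 17 (since 62·24 = 1488).
(5 + 17) mod 24 = 22.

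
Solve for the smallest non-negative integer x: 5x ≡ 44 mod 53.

5⁻¹ ≡ 32 (mod 53) because 5·32 = 160 = 3·53 + 1.
So x ≡ 32·44 = 1408 ≡ 30 (mod 53).
Check: 5·30 = 150 = 2·53 + 44.

30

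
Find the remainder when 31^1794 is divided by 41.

37

By repeated squaring mod 41: 31^1≡31, 31^2≡18, 31^4≡37, 31^8≡16, 31^16≡10, 31^32≡18, 31^64≡37, 31^128≡16, 31^256≡10, 31^512≡18, 31^1024≡37.
1794 = 2 + 256 + 512 + 1024, so 31^1794 ≡ 18·10·18·37 ≡ 37 (mod 41).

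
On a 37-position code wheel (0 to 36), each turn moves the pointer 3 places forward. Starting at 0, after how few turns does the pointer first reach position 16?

30

The inverse of 3 mod 37 is 25 (since 3·25 = 75 ≡ 1).
Multiplying both sides by 25: x ≡ 25·16 = 400 ≡ 30 (mod 37).
Check: 3·30 = 90 = 2·37 + 16.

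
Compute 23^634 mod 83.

Successive squares of 23 mod 83: 23^1≡23, 23^2≡31, 23^4≡48, 23^8≡63, 23^16≡68, 23^32≡59, 23^64≡78, 23^128≡25, 23^256≡44, 23^512≡27.
634 = 2 + 8 + 16 + 32 + 64 + 512, so 23^634 ≡ 31·63·68·59·78·27 ≡ 12 (mod 83).

12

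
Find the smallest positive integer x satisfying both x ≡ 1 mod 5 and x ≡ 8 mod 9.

x ≡ 1 (mod 5) gives x ∈ {1, 6, 11, 16, 21, 26}.
The first of these with x mod 9 = 8 is 26.

26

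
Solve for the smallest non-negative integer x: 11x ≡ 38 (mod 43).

23

The inverse of 11 mod 43 is 4 (since 11·4 = 44 ≡ 1).
Multiplying both sides by 4: x ≡ 4·38 = 152 ≡ 23 (mod 43).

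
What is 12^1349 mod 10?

Last digits of 2^n: 2, 4, 8, 6 (period 4).
1349 leaves remainder 1 on division by 4, so 12^1349 ends in 2.

2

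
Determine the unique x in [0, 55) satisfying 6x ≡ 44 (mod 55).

The inverse of 6 mod 55 is 46 (since 6·46 = 276 ≡ 1).
So x ≡ 46·44 = 2024 ≡ 44 (mod 55).

44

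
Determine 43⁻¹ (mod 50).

7

43·7 = 301 = 6·50 + 1, so 43⁻¹ ≡ 7 (mod 50).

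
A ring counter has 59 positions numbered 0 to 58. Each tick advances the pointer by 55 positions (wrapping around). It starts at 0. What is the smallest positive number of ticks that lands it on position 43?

55⁻¹ ≡ 44 (mod 59) because 55·44 = 2420 = 41·59 + 1.
So x ≡ 44·43 = 1892 ≡ 4 (mod 59).
Check: 55·4 = 220 = 3·59 + 43.

4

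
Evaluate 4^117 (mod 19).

1

Square-and-reduce mod 19: 4^1≡4, 4^2≡16, 4^4≡9, 4^8≡5, 4^16≡6, 4^32≡17, 4^64≡4.
117 = 1 + 4 + 16 + 32 + 64, so 4^117 ≡ 4·9·6·17·4 ≡ 1 (mod 19).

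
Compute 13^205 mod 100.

By repeated squaring mod 100: 13^1≡13, 13^2≡69, 13^4≡61, 13^8≡21, 13^16≡41, 13^32≡81, 13^64≡61, 13^128≡21.
Since 205 = 1 + 4 + 8 + 64 + 128 in binary, 13^205 ≡ 13·61·21·61·21 ≡ 93 (mod 100).

93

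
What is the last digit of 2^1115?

The units digit of 2^n cycles with period 4: 2, 4, 8, 6, …
1115 mod 4 = 3, so the last digit matches 2^3 = 8.

8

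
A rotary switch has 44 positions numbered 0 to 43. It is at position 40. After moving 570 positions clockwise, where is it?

570 mod 44 = 42 (since 12·44 = 528).
(40 + 42) mod 44 = 38.

38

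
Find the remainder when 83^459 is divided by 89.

60

Successive squares of 83 mod 89: 83^1≡83, 83^2≡36, 83^4≡50, 83^8≡8, 83^16≡64, 83^32≡2, 83^64≡4, 83^128≡16, 83^256≡78.
Since 459 = 1 + 2 + 8 + 64 + 128 + 256 in binary, 83^459 ≡ 83·36·8·4·16·78 ≡ 60 (mod 89).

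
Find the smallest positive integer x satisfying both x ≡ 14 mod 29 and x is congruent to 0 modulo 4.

Since 4·22 ≡ 1 (mod 29), take x = 0 + 4·((14−0)·22 mod 29) = 0 + 4·18 = 72.
Check: 72 mod 29 = 14, 72 mod 4 = 0.

72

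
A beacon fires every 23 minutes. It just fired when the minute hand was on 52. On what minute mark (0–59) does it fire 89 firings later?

59

89·23 = 2047.
2047 = 34·60 + 7, so 2047 mod 60 = 7.
(52 + 7) mod 60 = 59.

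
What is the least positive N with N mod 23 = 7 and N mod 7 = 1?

x ≡ 1 (mod 7) gives x ∈ {1, 8, 15, 22, 29, 36, 43, 50, …}.
The first of these with x mod 23 = 7 is 99.

99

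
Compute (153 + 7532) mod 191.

7532 − 39·191 = 83, so 7532 ≡ 83 (mod 191).
(153 + 83) mod 191 = 45.

45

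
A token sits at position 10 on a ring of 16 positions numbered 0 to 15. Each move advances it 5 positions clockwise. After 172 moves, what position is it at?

172·5 = 860.
860 mod 16 = 12 (since 53·16 = 848).
(10 + 12) mod 16 = 6.

6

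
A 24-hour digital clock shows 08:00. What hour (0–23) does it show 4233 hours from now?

17

4233 = 176·24 + 9, so 4233 mod 24 = 9.
(8 + 9) mod 24 = 17.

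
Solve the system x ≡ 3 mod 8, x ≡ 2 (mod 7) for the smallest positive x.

Since 7·7 ≡ 1 (mod 8), take x = 2 + 7·((3−2)·7 mod 8) = 2 + 7·7 = 51.
Check: 51 mod 8 = 3, 51 mod 7 = 2.

51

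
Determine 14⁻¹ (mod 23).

5

23 = 1·14 + 9
14 = 1·9 + 5
9 = 1·5 + 4
5 = 1·4 + 1
4 = 4·1 + 0
Back-substituting gives 14·5 ≡ 1 (mod 23).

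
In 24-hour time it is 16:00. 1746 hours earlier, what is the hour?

1746 mod 24 = 18 (since 72·24 = 1728).
(16 − 18) mod 24 = 22.

22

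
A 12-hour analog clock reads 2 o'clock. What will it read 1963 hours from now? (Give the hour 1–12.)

1963 − 163·12 = 7, so 1963 ≡ 7 (mod 12).
2 + 7 → 9 on a 12-hour dial.

9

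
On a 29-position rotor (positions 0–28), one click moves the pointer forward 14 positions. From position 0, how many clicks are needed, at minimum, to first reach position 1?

14·27 = 378 = 13·29 + 1, so 14⁻¹ ≡ 27 (mod 29).

27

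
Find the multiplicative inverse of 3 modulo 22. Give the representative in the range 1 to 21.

22 = 7·3 + 1
3 = 3·1 + 0
Back-substituting gives 3·15 ≡ 1 (mod 22).

15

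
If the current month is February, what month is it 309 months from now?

November

309 mod 12 = 9 (since 25·12 = 300).
February + 9 months → November.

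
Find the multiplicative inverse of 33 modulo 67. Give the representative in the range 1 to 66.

33·65 = 2145 = 32·67 + 1, so 33⁻¹ ≡ 65 (mod 67).

65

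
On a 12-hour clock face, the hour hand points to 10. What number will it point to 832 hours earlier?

832 = 69·12 + 4, so 832 mod 12 = 4.
10 − 4 → 6 on a 12-hour dial.

6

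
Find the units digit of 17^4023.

Last digits of 7^n: 7, 9, 3, 1 (period 4).
4023 leaves remainder 3 on division by 4, so 17^4023 ends in 3.

3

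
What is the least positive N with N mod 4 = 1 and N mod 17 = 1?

1

Since 17·1 ≡ 1 (mod 4), take x = 1 + 17·((1−1)·1 mod 4) = 1 + 17·0 = 1.
Check: 1 mod 4 = 1, 1 mod 17 = 1.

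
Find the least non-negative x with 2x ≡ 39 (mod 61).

2⁻¹ ≡ 31 (mod 61) because 2·31 = 62 = 1·61 + 1.
So x ≡ 31·39 = 1209 ≡ 50 (mod 61).

50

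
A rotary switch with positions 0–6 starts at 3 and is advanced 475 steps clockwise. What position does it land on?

Dividing 475 by 7 gives quotient 67 and remainder 6.
(3 + 6) mod 7 = 2.

2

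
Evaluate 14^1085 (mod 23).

19

Successive squares of 14 mod 23: 14^1≡14, 14^2≡12, 14^4≡6, 14^8≡13, 14^16≡8, 14^32≡18, 14^64≡2, 14^128≡4, 14^256≡16, 14^512≡3, 14^1024≡9.
Since 1085 = 1 + 4 + 8 + 16 + 32 + 1024 in binary, 14^1085 ≡ 14·6·13·8·18·9 ≡ 19 (mod 23).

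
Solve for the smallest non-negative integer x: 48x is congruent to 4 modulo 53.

48⁻¹ ≡ 21 (mod 53) because 48·21 = 1008 = 19·53 + 1.
So x ≡ 21·4 = 84 ≡ 31 (mod 53).
Check: 48·31 = 1488 = 28·53 + 4.

31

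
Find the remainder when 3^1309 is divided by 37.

30

Square-and-reduce mod 37: 3^1≡3, 3^2≡9, 3^4≡7, 3^8≡12, 3^16≡33, 3^32≡16, 3^64≡34, 3^128≡9, 3^256≡7, 3^512≡12, 3^1024≡33.
Since 1309 = 1 + 4 + 8 + 16 + 256 + 1024 in binary, 3^1309 ≡ 3·7·12·33·7·33 ≡ 30 (mod 37).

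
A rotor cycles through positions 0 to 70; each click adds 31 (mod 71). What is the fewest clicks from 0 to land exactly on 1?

71 = 2·31 + 9
31 = 3·9 + 4
9 = 2·4 + 1
4 = 4·1 + 0
Back-substituting gives 31·55 ≡ 1 (mod 71).

55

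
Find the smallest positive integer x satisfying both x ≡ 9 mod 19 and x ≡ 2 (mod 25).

427

x ≡ 9 (mod 19) gives x ∈ {9, 28, 47, 66, 85, 104, 123, 142, …}.
The first of these with x mod 25 = 2 is 427.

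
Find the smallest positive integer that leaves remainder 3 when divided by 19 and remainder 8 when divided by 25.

x ≡ 3 (mod 19) gives x ∈ {3, 22, 41, 60, 79, 98, 117, 136, …}.
The first of these with x mod 25 = 8 is 383.

383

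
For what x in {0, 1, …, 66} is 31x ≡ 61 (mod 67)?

56

The inverse of 31 mod 67 is 13 (since 31·13 = 403 ≡ 1).
So x ≡ 13·61 = 793 ≡ 56 (mod 67).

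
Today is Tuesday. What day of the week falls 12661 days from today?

Sunday

12661 = 1808·7 + 5, so 12661 mod 7 = 5.
Tuesday + 5 days → Sunday.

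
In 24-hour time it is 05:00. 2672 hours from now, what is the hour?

13

2672 − 111·24 = 8, so 2672 ≡ 8 (mod 24).
(5 + 8) mod 24 = 13.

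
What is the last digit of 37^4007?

Last digits of 7^n: 7, 9, 3, 1 (period 4).
4007 leaves remainder 3 on division by 4, so 37^4007 ends in 3.

3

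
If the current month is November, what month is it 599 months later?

October

599 mod 12 = 11 (since 49·12 = 588).
November + 11 months → October.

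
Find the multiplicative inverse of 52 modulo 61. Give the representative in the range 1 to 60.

61 = 1·52 + 9
52 = 5·9 + 7
9 = 1·7 + 2
7 = 3·2 + 1
2 = 2·1 + 0
Back-substituting gives 52·27 ≡ 1 (mod 61).

27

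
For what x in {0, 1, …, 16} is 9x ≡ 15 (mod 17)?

13

9⁻¹ ≡ 2 (mod 17) because 9·2 = 18 = 1·17 + 1.
Multiplying both sides by 2: x ≡ 2·15 = 30 ≡ 13 (mod 17).
Check: 9·13 = 117 = 6·17 + 15.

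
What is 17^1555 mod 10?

3

The units digit of 17^n cycles with period 4: 7, 9, 3, 1, …
1555 leaves remainder 3 on division by 4, so 17^1555 ends in 3.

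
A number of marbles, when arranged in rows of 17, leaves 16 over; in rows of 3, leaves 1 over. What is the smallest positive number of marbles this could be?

x ≡ 1 (mod 3) gives x ∈ {1, 4, 7, 10, 13, 16}.
The first of these with x mod 17 = 16 is 16.

16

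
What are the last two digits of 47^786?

29

Successive squares of 47 mod 100: 47^1≡47, 47^2≡9, 47^4≡81, 47^8≡61, 47^16≡21, 47^32≡41, 47^64≡81, 47^128≡61, 47^256≡21, 47^512≡41.
Since 786 = 2 + 16 + 256 + 512 in binary, 47^786 ≡ 9·21·21·41 ≡ 29 (mod 100).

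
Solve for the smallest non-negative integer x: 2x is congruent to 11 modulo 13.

2⁻¹ ≡ 7 (mod 13) because 2·7 = 14 = 1·13 + 1.
Multiplying both sides by 7: x ≡ 7·11 = 77 ≡ 12 (mod 13).

12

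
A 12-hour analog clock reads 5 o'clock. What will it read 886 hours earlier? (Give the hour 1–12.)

7

886 mod 12 = 10 (since 73·12 = 876).
5 − 10 → 7 on a 12-hour dial.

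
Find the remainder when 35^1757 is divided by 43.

1

Successive squares of 35 mod 43: 35^1≡35, 35^2≡21, 35^4≡11, 35^8≡35, 35^16≡21, 35^32≡11, 35^64≡35, 35^128≡21, 35^256≡11, 35^512≡35, 35^1024≡21.
1757 = 1 + 4 + 8 + 16 + 64 + 128 + 512 + 1024, so 35^1757 ≡ 35·11·35·21·35·21·35·21 ≡ 1 (mod 43).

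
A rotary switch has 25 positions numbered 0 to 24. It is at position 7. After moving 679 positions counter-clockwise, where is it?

Dividing 679 by 25 gives quotient 27 and remainder 4.
(7 − 4) mod 25 = 3.

3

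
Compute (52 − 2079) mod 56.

Dividing 2079 by 56 gives quotient 37 and remainder 7.
(52 − 7) mod 56 = 45.

45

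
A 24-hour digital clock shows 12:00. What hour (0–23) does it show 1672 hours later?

1672 mod 24 = 16 (since 69·24 = 1656).
(12 + 16) mod 24 = 4.

4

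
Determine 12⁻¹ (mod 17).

10

12·10 = 120 = 7·17 + 1, so 12⁻¹ ≡ 10 (mod 17).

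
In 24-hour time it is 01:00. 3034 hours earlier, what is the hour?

3034 = 126·24 + 10, so 3034 mod 24 = 10.
(1 − 10) mod 24 = 15.

15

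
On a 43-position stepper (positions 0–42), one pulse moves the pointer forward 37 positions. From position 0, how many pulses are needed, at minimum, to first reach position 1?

7

37·7 = 259 = 6·43 + 1, so 37⁻¹ ≡ 7 (mod 43).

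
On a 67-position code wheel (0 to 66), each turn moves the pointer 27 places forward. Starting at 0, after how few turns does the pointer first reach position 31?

27⁻¹ ≡ 5 (mod 67) because 27·5 = 135 = 2·67 + 1.
So x ≡ 5·31 = 155 ≡ 21 (mod 67).

21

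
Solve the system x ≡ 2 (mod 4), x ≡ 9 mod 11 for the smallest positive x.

42

Since 11·3 ≡ 1 (mod 4), take x = 9 + 11·((2−9)·3 mod 4) = 9 + 11·3 = 42.
Check: 42 mod 4 = 2, 42 mod 11 = 9.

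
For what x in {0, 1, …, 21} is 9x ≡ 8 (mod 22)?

The inverse of 9 mod 22 is 5 (since 9·5 = 45 ≡ 1).
So x ≡ 5·8 = 40 ≡ 18 (mod 22).

18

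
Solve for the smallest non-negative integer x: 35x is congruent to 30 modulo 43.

The inverse of 35 mod 43 is 16 (since 35·16 = 560 ≡ 1).
So x ≡ 16·30 = 480 ≡ 7 (mod 43).
Check: 35·7 = 245 = 5·43 + 30.

7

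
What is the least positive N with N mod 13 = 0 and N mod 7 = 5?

Since 7·2 ≡ 1 (mod 13), take x = 5 + 7·((0−5)·2 mod 13) = 5 + 7·3 = 26.
Check: 26 mod 13 = 0, 26 mod 7 = 5.

26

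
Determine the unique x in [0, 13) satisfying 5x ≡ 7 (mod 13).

4

5⁻¹ ≡ 8 (mod 13) because 5·8 = 40 = 3·13 + 1.
Multiplying both sides by 8: x ≡ 8·7 = 56 ≡ 4 (mod 13).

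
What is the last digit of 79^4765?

The units digit of 79^n cycles with period 2: 9, 1, …
4765 mod 2 = 1, so the last digit matches 9^1 = 9.

9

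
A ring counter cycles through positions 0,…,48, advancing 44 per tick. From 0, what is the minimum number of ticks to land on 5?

48

The inverse of 44 mod 49 is 39 (since 44·39 = 1716 ≡ 1).
So x ≡ 39·5 = 195 ≡ 48 (mod 49).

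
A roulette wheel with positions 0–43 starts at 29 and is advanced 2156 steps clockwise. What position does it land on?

29

2156 = 49·44 + 0, so 2156 mod 44 = 0.
(29 + 0) mod 44 = 29.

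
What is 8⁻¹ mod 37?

8·14 = 112 = 3·37 + 1, so 8⁻¹ ≡ 14 (mod 37).

14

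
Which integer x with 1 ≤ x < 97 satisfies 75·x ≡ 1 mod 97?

75·22 = 1650 = 17·97 + 1, so 75⁻¹ ≡ 22 (mod 97).

22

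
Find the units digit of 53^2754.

9

Powers of 3 mod 10 repeat with period 4: 3, 9, 7, 1.
2754 leaves remainder 2 on division by 4, so 53^2754 ends in 9.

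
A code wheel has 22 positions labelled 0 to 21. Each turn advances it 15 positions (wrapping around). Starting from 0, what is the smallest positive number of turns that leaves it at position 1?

22 = 1·15 + 7
15 = 2·7 + 1
7 = 7·1 + 0
Back-substituting gives 15·3 ≡ 1 (mod 22).

3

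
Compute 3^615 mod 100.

7

Square-and-reduce mod 100: 3^1≡3, 3^2≡9, 3^4≡81, 3^8≡61, 3^16≡21, 3^32≡41, 3^64≡81, 3^128≡61, 3^256≡21, 3^512≡41.
Since 615 = 1 + 2 + 4 + 32 + 64 + 512 in binary, 3^615 ≡ 3·9·81·41·81·41 ≡ 7 (mod 100).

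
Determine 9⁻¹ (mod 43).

24

43 = 4·9 + 7
9 = 1·7 + 2
7 = 3·2 + 1
2 = 2·1 + 0
Back-substituting gives 9·24 ≡ 1 (mod 43).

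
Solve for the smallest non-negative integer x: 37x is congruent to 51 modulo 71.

The inverse of 37 mod 71 is 48 (since 37·48 = 1776 ≡ 1).
So x ≡ 48·51 = 2448 ≡ 34 (mod 71).

34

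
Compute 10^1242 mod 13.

1

Square-and-reduce mod 13: 10^1≡10, 10^2≡9, 10^4≡3, 10^8≡9, 10^16≡3, 10^32≡9, 10^64≡3, 10^128≡9, 10^256≡3, 10^512≡9, 10^1024≡3.
Since 1242 = 2 + 8 + 16 + 64 + 128 + 1024 in binary, 10^1242 ≡ 9·9·3·3·9·3 ≡ 1 (mod 13).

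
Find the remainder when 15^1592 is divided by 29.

16

Square-and-reduce mod 29: 15^1≡15, 15^2≡22, 15^4≡20, 15^8≡23, 15^16≡7, 15^32≡20, 15^64≡23, 15^128≡7, 15^256≡20, 15^512≡23, 15^1024≡7.
1592 = 8 + 16 + 32 + 512 + 1024, so 15^1592 ≡ 23·7·20·23·7 ≡ 16 (mod 29).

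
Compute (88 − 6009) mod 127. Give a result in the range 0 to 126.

6009 − 47·127 = 40, so 6009 ≡ 40 (mod 127).
(88 − 40) mod 127 = 48.

48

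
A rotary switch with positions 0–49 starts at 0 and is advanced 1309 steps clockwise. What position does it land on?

1309 − 26·50 = 9, so 1309 ≡ 9 (mod 50).
(0 + 9) mod 50 = 9.

9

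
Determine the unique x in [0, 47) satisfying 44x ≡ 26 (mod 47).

7

The inverse of 44 mod 47 is 31 (since 44·31 = 1364 ≡ 1).
So x ≡ 31·26 = 806 ≡ 7 (mod 47).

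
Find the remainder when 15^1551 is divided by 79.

By repeated squaring mod 79: 15^1≡15, 15^2≡67, 15^4≡65, 15^8≡38, 15^16≡22, 15^32≡10, 15^64≡21, 15^128≡46, 15^256≡62, 15^512≡52, 15^1024≡18.
1551 = 1 + 2 + 4 + 8 + 512 + 1024, so 15^1551 ≡ 15·67·65·38·52·18 ≡ 14 (mod 79).

14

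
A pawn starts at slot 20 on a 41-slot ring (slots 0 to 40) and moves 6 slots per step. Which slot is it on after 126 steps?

38

126·6 = 756.
756 = 18·41 + 18, so 756 mod 41 = 18.
(20 + 18) mod 41 = 38.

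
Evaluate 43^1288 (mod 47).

1

By repeated squaring mod 47: 43^1≡43, 43^2≡16, 43^4≡21, 43^8≡18, 43^16≡42, 43^32≡25, 43^64≡14, 43^128≡8, 43^256≡17, 43^512≡7, 43^1024≡2.
1288 = 8 + 256 + 1024, so 43^1288 ≡ 18·17·2 ≡ 1 (mod 47).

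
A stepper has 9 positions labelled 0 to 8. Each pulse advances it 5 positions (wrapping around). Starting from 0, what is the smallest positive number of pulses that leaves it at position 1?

9 = 1·5 + 4
5 = 1·4 + 1
4 = 4·1 + 0
Back-substituting gives 5·2 ≡ 1 (mod 9).

2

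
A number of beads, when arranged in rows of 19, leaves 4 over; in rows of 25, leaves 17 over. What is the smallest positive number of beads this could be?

Since 25·16 ≡ 1 (mod 19), take x = 17 + 25·((4−17)·16 mod 19) = 17 + 25·1 = 42.
Check: 42 mod 19 = 4, 42 mod 25 = 17.

42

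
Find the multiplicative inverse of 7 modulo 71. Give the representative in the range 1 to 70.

7·61 = 427 = 6·71 + 1, so 7⁻¹ ≡ 61 (mod 71).

61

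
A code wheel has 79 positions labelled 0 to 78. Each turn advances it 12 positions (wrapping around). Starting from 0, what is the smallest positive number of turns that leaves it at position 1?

12·33 = 396 = 5·79 + 1, so 12⁻¹ ≡ 33 (mod 79).

33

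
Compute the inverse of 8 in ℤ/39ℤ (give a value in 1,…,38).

39 = 4·8 + 7
8 = 1·7 + 1
7 = 7·1 + 0
Back-substituting gives 8·5 ≡ 1 (mod 39).

5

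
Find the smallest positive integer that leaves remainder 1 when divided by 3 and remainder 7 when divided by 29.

x ≡ 1 (mod 3) gives x ∈ {1, 4, 7}.
The first of these with x mod 29 = 7 is 7.

7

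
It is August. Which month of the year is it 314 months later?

October

314 mod 12 = 2 (since 26·12 = 312).
August + 2 months → October.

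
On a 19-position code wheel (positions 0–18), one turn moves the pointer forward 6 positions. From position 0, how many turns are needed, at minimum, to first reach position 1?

16

6·16 = 96 = 5·19 + 1, so 6⁻¹ ≡ 16 (mod 19).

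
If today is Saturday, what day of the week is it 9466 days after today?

Dividing 9466 by 7 gives quotient 1352 and remainder 2.
Saturday + 2 days → Monday.

Monday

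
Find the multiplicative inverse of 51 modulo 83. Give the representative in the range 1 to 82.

70

83 = 1·51 + 32
51 = 1·32 + 19
32 = 1·19 + 13
19 = 1·13 + 6
13 = 2·6 + 1
6 = 6·1 + 0
Back-substituting gives 51·70 ≡ 1 (mod 83).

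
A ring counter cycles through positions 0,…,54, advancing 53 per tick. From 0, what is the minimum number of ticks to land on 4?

53⁻¹ ≡ 27 (mod 55) because 53·27 = 1431 = 26·55 + 1.
Multiplying both sides by 27: x ≡ 27·4 = 108 ≡ 53 (mod 55).
Check: 53·53 = 2809 = 51·55 + 4.

53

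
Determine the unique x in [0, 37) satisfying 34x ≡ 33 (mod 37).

26

The inverse of 34 mod 37 is 12 (since 34·12 = 408 ≡ 1).
So x ≡ 12·33 = 396 ≡ 26 (mod 37).
Check: 34·26 = 884 = 23·37 + 33.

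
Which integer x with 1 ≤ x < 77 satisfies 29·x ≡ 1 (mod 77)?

8

29·8 = 232 = 3·77 + 1, so 29⁻¹ ≡ 8 (mod 77).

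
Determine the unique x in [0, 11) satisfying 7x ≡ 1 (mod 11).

7⁻¹ ≡ 8 (mod 11) because 7·8 = 56 = 5·11 + 1.
So x ≡ 8·1 = 8 ≡ 8 (mod 11).
Check: 7·8 = 56 = 5·11 + 1.

8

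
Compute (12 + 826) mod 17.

5

826 − 48·17 = 10, so 826 ≡ 10 (mod 17).
(12 + 10) mod 17 = 5.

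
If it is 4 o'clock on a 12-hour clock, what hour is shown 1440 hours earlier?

4

1440 − 120·12 = 0, so 1440 ≡ 0 (mod 12).
4 − 0 → 4 on a 12-hour dial.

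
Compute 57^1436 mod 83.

26

By repeated squaring mod 83: 57^1≡57, 57^2≡12, 57^4≡61, 57^8≡69, 57^16≡30, 57^32≡70, 57^64≡3, 57^128≡9, 57^256≡81, 57^512≡4, 57^1024≡16.
1436 = 4 + 8 + 16 + 128 + 256 + 1024, so 57^1436 ≡ 61·69·30·9·81·16 ≡ 26 (mod 83).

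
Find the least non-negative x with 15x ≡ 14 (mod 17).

15⁻¹ ≡ 8 (mod 17) because 15·8 = 120 = 7·17 + 1.
Multiplying both sides by 8: x ≡ 8·14 = 112 ≡ 10 (mod 17).

10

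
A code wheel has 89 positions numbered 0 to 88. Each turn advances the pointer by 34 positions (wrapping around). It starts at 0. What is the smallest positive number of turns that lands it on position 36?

34⁻¹ ≡ 55 (mod 89) because 34·55 = 1870 = 21·89 + 1.
Multiplying both sides by 55: x ≡ 55·36 = 1980 ≡ 22 (mod 89).
Check: 34·22 = 748 = 8·89 + 36.

22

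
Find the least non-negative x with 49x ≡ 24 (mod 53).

47

The inverse of 49 mod 53 is 13 (since 49·13 = 637 ≡ 1).
Multiplying both sides by 13: x ≡ 13·24 = 312 ≡ 47 (mod 53).
Check: 49·47 = 2303 = 43·53 + 24.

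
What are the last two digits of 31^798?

41

Square-and-reduce mod 100: 31^1≡31, 31^2≡61, 31^4≡21, 31^8≡41, 31^16≡81, 31^32≡61, 31^64≡21, 31^128≡41, 31^256≡81, 31^512≡61.
Since 798 = 2 + 4 + 8 + 16 + 256 + 512 in binary, 31^798 ≡ 61·21·41·81·81·61 ≡ 41 (mod 100).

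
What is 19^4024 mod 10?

1

The units digit of 19^n cycles with period 2: 9, 1, …
4024 leaves remainder 0 on division by 2, so 19^4024 ends in 1.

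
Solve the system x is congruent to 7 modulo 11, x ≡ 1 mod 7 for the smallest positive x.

29

x ≡ 1 (mod 7) gives x ∈ {1, 8, 15, 22, 29}.
The first of these with x mod 11 = 7 is 29.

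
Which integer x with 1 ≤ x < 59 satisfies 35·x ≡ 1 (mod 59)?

27

59 = 1·35 + 24
35 = 1·24 + 11
24 = 2·11 + 2
11 = 5·2 + 1
2 = 2·1 + 0
Back-substituting gives 35·27 ≡ 1 (mod 59).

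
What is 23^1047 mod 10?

7

Last digits of 3^n: 3, 9, 7, 1 (period 4).
1047 leaves remainder 3 on division by 4, so 23^1047 ends in 7.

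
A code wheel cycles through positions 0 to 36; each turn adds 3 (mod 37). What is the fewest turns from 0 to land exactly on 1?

25

37 = 12·3 + 1
3 = 3·1 + 0
Back-substituting gives 3·25 ≡ 1 (mod 37).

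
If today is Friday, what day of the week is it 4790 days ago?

Wednesday

4790 = 684·7 + 2, so 4790 mod 7 = 2.
Friday − 2 days → Wednesday.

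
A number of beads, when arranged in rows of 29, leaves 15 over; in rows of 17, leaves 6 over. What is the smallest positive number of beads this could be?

363

x ≡ 6 (mod 17) gives x ∈ {6, 23, 40, 57, 74, 91, 108, 125, …}.
The first of these with x mod 29 = 15 is 363.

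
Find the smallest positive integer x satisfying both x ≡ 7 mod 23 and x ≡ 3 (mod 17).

x ≡ 3 (mod 17) gives x ∈ {3, 20, 37, 54, 71, 88, 105, 122}.
The first of these with x mod 23 = 7 is 122.

122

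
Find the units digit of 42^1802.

4

Powers of 2 mod 10 repeat with period 4: 2, 4, 8, 6.
1802 mod 4 = 2, so the last digit matches 2^2 = 4.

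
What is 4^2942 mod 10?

6

Last digits of 4^n: 4, 6 (period 2).
2942 leaves remainder 0 on division by 2, so 4^2942 ends in 6.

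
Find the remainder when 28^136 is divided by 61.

Square-and-reduce mod 61: 28^1≡28, 28^2≡52, 28^4≡20, 28^8≡34, 28^16≡58, 28^32≡9, 28^64≡20, 28^128≡34.
136 = 8 + 128, so 28^136 ≡ 34·34 ≡ 58 (mod 61).

58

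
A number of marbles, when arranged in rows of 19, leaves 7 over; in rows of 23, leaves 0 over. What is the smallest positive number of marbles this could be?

368

Since 23·5 ≡ 1 (mod 19), take x = 0 + 23·((7−0)·5 mod 19) = 0 + 23·16 = 368.
Check: 368 mod 19 = 7, 368 mod 23 = 0.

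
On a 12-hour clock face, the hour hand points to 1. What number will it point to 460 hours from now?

5

460 mod 12 = 4 (since 38·12 = 456).
1 + 4 → 5 on a 12-hour dial.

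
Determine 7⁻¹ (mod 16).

7·7 = 49 = 3·16 + 1, so 7⁻¹ ≡ 7 (mod 16).

7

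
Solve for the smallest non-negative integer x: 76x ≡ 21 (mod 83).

The inverse of 76 mod 83 is 71 (since 76·71 = 5396 ≡ 1).
Multiplying both sides by 71: x ≡ 71·21 = 1491 ≡ 80 (mod 83).
Check: 76·80 = 6080 = 73·83 + 21.

80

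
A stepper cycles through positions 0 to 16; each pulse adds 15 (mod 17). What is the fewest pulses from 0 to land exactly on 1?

8

15·8 = 120 = 7·17 + 1, so 15⁻¹ ≡ 8 (mod 17).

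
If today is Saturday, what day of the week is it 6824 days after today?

6824 − 974·7 = 6, so 6824 ≡ 6 (mod 7).
Saturday + 6 days → Friday.

Friday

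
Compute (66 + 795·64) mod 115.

1

795·64 = 50880.
50880 mod 115 = 50 (since 442·115 = 50830).
(66 + 50) mod 115 = 1.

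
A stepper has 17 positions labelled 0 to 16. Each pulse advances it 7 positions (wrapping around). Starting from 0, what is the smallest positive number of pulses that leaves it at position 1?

17 = 2·7 + 3
7 = 2·3 + 1
3 = 3·1 + 0
Back-substituting gives 7·5 ≡ 1 (mod 17).

5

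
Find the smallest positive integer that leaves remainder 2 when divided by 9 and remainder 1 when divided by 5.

11

x ≡ 1 (mod 5) gives x ∈ {1, 6, 11}.
The first of these with x mod 9 = 2 is 11.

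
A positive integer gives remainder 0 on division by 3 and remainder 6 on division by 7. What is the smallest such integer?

6

x ≡ 0 (mod 3) gives x ∈ {0, 3, 6}.
The first of these with x mod 7 = 6 is 6.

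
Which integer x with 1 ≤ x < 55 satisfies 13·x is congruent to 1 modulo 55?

17

13·17 = 221 = 4·55 + 1, so 13⁻¹ ≡ 17 (mod 55).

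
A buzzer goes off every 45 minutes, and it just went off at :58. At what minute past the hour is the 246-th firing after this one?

246·45 = 11070.
Dividing 11070 by 60 gives quotient 184 and remainder 30.
(58 + 30) mod 60 = 28.

28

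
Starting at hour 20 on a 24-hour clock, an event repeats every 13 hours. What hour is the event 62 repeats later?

10

62·13 = 806.
Dividing 806 by 24 gives quotient 33 and remainder 14.
(20 + 14) mod 24 = 10.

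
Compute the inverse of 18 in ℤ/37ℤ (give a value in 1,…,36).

35

18·35 = 630 = 17·37 + 1, so 18⁻¹ ≡ 35 (mod 37).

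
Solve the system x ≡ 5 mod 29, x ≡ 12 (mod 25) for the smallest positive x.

Since 25·7 ≡ 1 (mod 29), take x = 12 + 25·((5−12)·7 mod 29) = 12 + 25·9 = 237.
Check: 237 mod 29 = 5, 237 mod 25 = 12.

237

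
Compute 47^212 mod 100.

41

Square-and-reduce mod 100: 47^1≡47, 47^2≡9, 47^4≡81, 47^8≡61, 47^16≡21, 47^32≡41, 47^64≡81, 47^128≡61.
Since 212 = 4 + 16 + 64 + 128 in binary, 47^212 ≡ 81·21·81·61 ≡ 41 (mod 100).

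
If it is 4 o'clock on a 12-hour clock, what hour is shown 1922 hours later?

1922 − 160·12 = 2, so 1922 ≡ 2 (mod 12).
4 + 2 → 6 on a 12-hour dial.

6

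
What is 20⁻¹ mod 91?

20·41 = 820 = 9·91 + 1, so 20⁻¹ ≡ 41 (mod 91).

41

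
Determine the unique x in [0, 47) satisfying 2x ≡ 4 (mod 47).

The inverse of 2 mod 47 is 24 (since 2·24 = 48 ≡ 1).
So x ≡ 24·4 = 96 ≡ 2 (mod 47).
Check: 2·2 = 4 = 0·47 + 4.

2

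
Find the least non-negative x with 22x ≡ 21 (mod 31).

8

The inverse of 22 mod 31 is 24 (since 22·24 = 528 ≡ 1).
Multiplying both sides by 24: x ≡ 24·21 = 504 ≡ 8 (mod 31).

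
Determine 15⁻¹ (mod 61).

57

15·57 = 855 = 14·61 + 1, so 15⁻¹ ≡ 57 (mod 61).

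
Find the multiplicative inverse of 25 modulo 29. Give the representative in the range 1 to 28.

29 = 1·25 + 4
25 = 6·4 + 1
4 = 4·1 + 0
Back-substituting gives 25·7 ≡ 1 (mod 29).

7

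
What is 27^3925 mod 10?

Powers of 7 mod 10 repeat with period 4: 7, 9, 3, 1.
3925 leaves remainder 1 on division by 4, so 27^3925 ends in 7.

7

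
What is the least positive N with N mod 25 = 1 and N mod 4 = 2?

26

Since 4·19 ≡ 1 (mod 25), take x = 2 + 4·((1−2)·19 mod 25) = 2 + 4·6 = 26.
Check: 26 mod 25 = 1, 26 mod 4 = 2.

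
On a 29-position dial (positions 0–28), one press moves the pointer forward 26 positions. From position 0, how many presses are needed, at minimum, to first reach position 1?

19

26·19 = 494 = 17·29 + 1, so 26⁻¹ ≡ 19 (mod 29).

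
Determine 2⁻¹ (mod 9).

5

2·5 = 10 = 1·9 + 1, so 2⁻¹ ≡ 5 (mod 9).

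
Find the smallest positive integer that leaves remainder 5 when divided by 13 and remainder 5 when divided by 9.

5

Since 9·3 ≡ 1 (mod 13), take x = 5 + 9·((5−5)·3 mod 13) = 5 + 9·0 = 5.
Check: 5 mod 13 = 5, 5 mod 9 = 5.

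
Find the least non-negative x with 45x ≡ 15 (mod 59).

20

45⁻¹ ≡ 21 (mod 59) because 45·21 = 945 = 16·59 + 1.
Multiplying both sides by 21: x ≡ 21·15 = 315 ≡ 20 (mod 59).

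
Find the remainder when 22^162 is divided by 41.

33

By repeated squaring mod 41: 22^1≡22, 22^2≡33, 22^4≡23, 22^8≡37, 22^16≡16, 22^32≡10, 22^64≡18, 22^128≡37.
162 = 2 + 32 + 128, so 22^162 ≡ 33·10·37 ≡ 33 (mod 41).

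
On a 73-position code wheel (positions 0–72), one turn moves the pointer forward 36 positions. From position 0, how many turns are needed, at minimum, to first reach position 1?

36·71 = 2556 = 35·73 + 1, so 36⁻¹ ≡ 71 (mod 73).

71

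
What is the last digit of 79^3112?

1

The units digit of 79^n cycles with period 2: 9, 1, …
3112 mod 2 = 0, so the last digit matches 9^2 = 1.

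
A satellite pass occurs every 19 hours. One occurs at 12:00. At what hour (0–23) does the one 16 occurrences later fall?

4

16·19 = 304.
304 = 12·24 + 16, so 304 mod 24 = 16.
(12 + 16) mod 24 = 4.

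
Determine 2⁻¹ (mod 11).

2·6 = 12 = 1·11 + 1, so 2⁻¹ ≡ 6 (mod 11).

6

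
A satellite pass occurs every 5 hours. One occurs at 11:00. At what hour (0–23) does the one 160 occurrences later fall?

160·5 = 800.
800 mod 24 = 8 (since 33·24 = 792).
(11 + 8) mod 24 = 19.

19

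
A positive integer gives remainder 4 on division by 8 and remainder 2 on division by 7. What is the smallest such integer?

x ≡ 2 (mod 7) gives x ∈ {2, 9, 16, 23, 30, 37, 44}.
The first of these with x mod 8 = 4 is 44.

44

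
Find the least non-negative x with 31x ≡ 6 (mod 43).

The inverse of 31 mod 43 is 25 (since 31·25 = 775 ≡ 1).
Multiplying both sides by 25: x ≡ 25·6 = 150 ≡ 21 (mod 43).

21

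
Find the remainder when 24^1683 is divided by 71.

Square-and-reduce mod 71: 24^1≡24, 24^2≡8, 24^4≡64, 24^8≡49, 24^16≡58, 24^32≡27, 24^64≡19, 24^128≡6, 24^256≡36, 24^512≡18, 24^1024≡40.
Since 1683 = 1 + 2 + 16 + 128 + 512 + 1024 in binary, 24^1683 ≡ 24·8·58·6·18·40 ≡ 50 (mod 71).

50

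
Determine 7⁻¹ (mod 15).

15 = 2·7 + 1
7 = 7·1 + 0
Back-substituting gives 7·13 ≡ 1 (mod 15).

13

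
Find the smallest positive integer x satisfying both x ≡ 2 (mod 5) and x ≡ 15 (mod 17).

32

x ≡ 2 (mod 5) gives x ∈ {2, 7, 12, 17, 22, 27, 32}.
The first of these with x mod 17 = 15 is 32.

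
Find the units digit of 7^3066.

Last digits of 7^n: 7, 9, 3, 1 (period 4).
3066 leaves remainder 2 on division by 4, so 7^3066 ends in 9.

9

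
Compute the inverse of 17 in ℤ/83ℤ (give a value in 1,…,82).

83 = 4·17 + 15
17 = 1·15 + 2
15 = 7·2 + 1
2 = 2·1 + 0
Back-substituting gives 17·44 ≡ 1 (mod 83).

44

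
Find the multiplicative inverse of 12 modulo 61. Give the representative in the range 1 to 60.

56

12·56 = 672 = 11·61 + 1, so 12⁻¹ ≡ 56 (mod 61).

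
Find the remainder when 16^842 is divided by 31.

8

Successive squares of 16 mod 31: 16^1≡16, 16^2≡8, 16^4≡2, 16^8≡4, 16^16≡16, 16^32≡8, 16^64≡2, 16^128≡4, 16^256≡16, 16^512≡8.
Since 842 = 2 + 8 + 64 + 256 + 512 in binary, 16^842 ≡ 8·4·2·16·8 ≡ 8 (mod 31).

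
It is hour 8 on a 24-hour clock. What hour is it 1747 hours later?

3

1747 = 72·24 + 19, so 1747 mod 24 = 19.
(8 + 19) mod 24 = 3.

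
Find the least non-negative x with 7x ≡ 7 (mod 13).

1

7⁻¹ ≡ 2 (mod 13) because 7·2 = 14 = 1·13 + 1.
Multiplying both sides by 2: x ≡ 2·7 = 14 ≡ 1 (mod 13).
Check: 7·1 = 7 = 0·13 + 7.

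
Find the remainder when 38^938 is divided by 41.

By repeated squaring mod 41: 38^1≡38, 38^2≡9, 38^4≡40, 38^8≡1, 38^16≡1, 38^32≡1, 38^64≡1, 38^128≡1, 38^256≡1, 38^512≡1.
Since 938 = 2 + 8 + 32 + 128 + 256 + 512 in binary, 38^938 ≡ 9·1·1·1·1·1 ≡ 9 (mod 41).

9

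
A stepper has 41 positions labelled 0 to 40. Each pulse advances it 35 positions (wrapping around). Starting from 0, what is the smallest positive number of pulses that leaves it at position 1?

41 = 1·35 + 6
35 = 5·6 + 5
6 = 1·5 + 1
5 = 5·1 + 0
Back-substituting gives 35·34 ≡ 1 (mod 41).

34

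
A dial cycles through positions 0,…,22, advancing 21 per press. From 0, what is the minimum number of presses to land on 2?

22

21⁻¹ ≡ 11 (mod 23) because 21·11 = 231 = 10·23 + 1.
So x ≡ 11·2 = 22 ≡ 22 (mod 23).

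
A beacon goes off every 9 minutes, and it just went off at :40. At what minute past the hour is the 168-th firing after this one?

168·9 = 1512.
Dividing 1512 by 60 gives quotient 25 and remainder 12.
(40 + 12) mod 60 = 52.

52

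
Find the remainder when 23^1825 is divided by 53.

By repeated squaring mod 53: 23^1≡23, 23^2≡52, 23^4≡1, 23^8≡1, 23^16≡1, 23^32≡1, 23^64≡1, 23^128≡1, 23^256≡1, 23^512≡1, 23^1024≡1.
Since 1825 = 1 + 32 + 256 + 512 + 1024 in binary, 23^1825 ≡ 23·1·1·1·1 ≡ 23 (mod 53).

23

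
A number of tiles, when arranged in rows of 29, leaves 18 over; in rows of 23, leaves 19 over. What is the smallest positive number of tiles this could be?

134

x ≡ 19 (mod 23) gives x ∈ {19, 42, 65, 88, 111, 134}.
The first of these with x mod 29 = 18 is 134.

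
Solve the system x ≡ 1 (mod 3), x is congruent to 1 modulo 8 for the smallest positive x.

x ≡ 1 (mod 3) gives x ∈ {1}.
The first of these with x mod 8 = 1 is 1.

1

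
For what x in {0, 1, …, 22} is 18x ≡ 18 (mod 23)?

1

The inverse of 18 mod 23 is 9 (since 18·9 = 162 ≡ 1).
So x ≡ 9·18 = 162 ≡ 1 (mod 23).
Check: 18·1 = 18 = 0·23 + 18.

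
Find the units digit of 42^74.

The units digit of 42^n cycles with period 4: 2, 4, 8, 6, …
74 leaves remainder 2 on division by 4, so 42^74 ends in 4.

4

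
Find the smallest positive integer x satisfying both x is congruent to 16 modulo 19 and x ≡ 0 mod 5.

35

x ≡ 0 (mod 5) gives x ∈ {0, 5, 10, 15, 20, 25, 30, 35}.
The first of these with x mod 19 = 16 is 35.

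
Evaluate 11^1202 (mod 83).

61

By repeated squaring mod 83: 11^1≡11, 11^2≡38, 11^4≡33, 11^8≡10, 11^16≡17, 11^32≡40, 11^64≡23, 11^128≡31, 11^256≡48, 11^512≡63, 11^1024≡68.
Since 1202 = 2 + 16 + 32 + 128 + 1024 in binary, 11^1202 ≡ 38·17·40·31·68 ≡ 61 (mod 83).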